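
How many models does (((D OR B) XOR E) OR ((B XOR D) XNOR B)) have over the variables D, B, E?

Satisfying assignments: (0,0,0), (0,0,1), (0,1,0), (0,1,1), (1,0,0), (1,1,0)
Count: 6 out of 8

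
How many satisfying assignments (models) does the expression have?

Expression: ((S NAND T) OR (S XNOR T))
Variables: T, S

Satisfying assignments: (0,0), (0,1), (1,0), (1,1)
Count: 4 out of 4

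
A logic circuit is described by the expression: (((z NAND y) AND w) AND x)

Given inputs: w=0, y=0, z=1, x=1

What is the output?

Substituting: (((1 NAND 0) AND 0) AND 1)
= 0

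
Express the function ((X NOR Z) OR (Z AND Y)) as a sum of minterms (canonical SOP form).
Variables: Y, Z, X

Σm(0, 4, 6, 7) = (NOT Y AND NOT Z AND NOT X) OR (Y AND NOT Z AND NOT X) OR (Y AND Z AND NOT X) OR (Y AND Z AND X)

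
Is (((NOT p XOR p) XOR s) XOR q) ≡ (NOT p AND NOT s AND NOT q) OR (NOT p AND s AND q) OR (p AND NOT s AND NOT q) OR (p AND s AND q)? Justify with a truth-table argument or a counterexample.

Yes, they are equivalent — the two output columns agree on all 8 assignments:
p | s | q | Expression 1 | Expression 2
---------------------------------------
0 | 0 | 0 | 1 | 1
0 | 0 | 1 | 0 | 0
0 | 1 | 0 | 0 | 0
0 | 1 | 1 | 1 | 1
1 | 0 | 0 | 1 | 1
1 | 0 | 1 | 0 | 0
1 | 1 | 0 | 0 | 0
1 | 1 | 1 | 1 | 1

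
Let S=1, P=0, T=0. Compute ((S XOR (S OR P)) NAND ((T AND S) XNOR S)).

Substituting: ((1 XOR (1 OR 0)) NAND ((0 AND 1) XNOR 1))
= 1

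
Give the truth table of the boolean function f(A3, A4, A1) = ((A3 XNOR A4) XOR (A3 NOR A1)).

A3 | A4 | A1 | Output
---------------------
0 | 0 | 0 | 0
0 | 0 | 1 | 1
0 | 1 | 0 | 1
0 | 1 | 1 | 0
1 | 0 | 0 | 0
1 | 0 | 1 | 0
1 | 1 | 0 | 1
1 | 1 | 1 | 1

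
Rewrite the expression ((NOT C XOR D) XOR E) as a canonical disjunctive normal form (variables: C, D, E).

(NOT C AND NOT D AND NOT E) OR (NOT C AND D AND E) OR (C AND NOT D AND E) OR (C AND D AND NOT E)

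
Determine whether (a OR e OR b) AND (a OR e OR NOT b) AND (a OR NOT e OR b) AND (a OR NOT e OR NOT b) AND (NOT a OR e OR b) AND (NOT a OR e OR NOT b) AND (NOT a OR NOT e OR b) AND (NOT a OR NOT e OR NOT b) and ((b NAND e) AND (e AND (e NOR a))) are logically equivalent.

Yes, they are equivalent — the two output columns agree on all 8 assignments:
a | e | b | Expression 1 | Expression 2
---------------------------------------
0 | 0 | 0 | 0 | 0
0 | 0 | 1 | 0 | 0
0 | 1 | 0 | 0 | 0
0 | 1 | 1 | 0 | 0
1 | 0 | 0 | 0 | 0
1 | 0 | 1 | 0 | 0
1 | 1 | 0 | 0 | 0
1 | 1 | 1 | 0 | 0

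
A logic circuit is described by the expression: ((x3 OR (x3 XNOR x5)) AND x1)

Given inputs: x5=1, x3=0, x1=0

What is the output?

Substituting: ((0 OR (0 XNOR 1)) AND 0)
= 0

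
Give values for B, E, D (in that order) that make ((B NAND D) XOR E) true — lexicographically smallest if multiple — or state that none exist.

B=0, E=0, D=0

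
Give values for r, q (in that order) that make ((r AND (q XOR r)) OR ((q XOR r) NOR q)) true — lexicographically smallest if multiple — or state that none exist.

r=0, q=0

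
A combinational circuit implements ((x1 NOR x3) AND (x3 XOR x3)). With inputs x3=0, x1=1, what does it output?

Substituting: ((1 NOR 0) AND (0 XOR 0))
= 0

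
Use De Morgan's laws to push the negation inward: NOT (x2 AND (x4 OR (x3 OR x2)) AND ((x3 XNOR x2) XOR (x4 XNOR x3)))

NOT x2 OR NOT (x4 OR (x3 OR x2)) OR NOT ((x3 XNOR x2) XOR (x4 XNOR x3))
De Morgan's: NOT(AND of terms) = OR of negations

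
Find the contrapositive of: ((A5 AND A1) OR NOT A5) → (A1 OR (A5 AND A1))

Contrapositive: NOT (A1 OR (A5 AND A1)) → NOT ((A5 AND A1) OR NOT A5)
Note: A statement and its contrapositive are logically equivalent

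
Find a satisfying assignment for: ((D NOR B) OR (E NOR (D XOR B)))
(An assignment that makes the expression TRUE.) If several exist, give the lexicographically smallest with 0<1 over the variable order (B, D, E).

B=0, D=0, E=0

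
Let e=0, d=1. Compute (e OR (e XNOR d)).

Substituting: (0 OR (0 XNOR 1))
= 0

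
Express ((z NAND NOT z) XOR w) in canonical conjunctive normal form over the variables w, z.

(NOT w OR z) AND (NOT w OR NOT z)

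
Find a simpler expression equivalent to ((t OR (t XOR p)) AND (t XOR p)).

By absorption (E AND (E OR v) = E):
= (t XOR p)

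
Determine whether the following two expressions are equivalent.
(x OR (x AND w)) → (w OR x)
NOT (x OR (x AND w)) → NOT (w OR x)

No, Inverse is not equivalent to original (counterexample: w=1, x=0, y=0)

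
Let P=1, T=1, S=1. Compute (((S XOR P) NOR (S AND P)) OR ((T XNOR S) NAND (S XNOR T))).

Substituting: (((1 XOR 1) NOR (1 AND 1)) OR ((1 XNOR 1) NAND (1 XNOR 1)))
= 0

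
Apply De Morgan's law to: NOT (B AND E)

NOT B OR NOT E
De Morgan's: NOT(AND of terms) = OR of negations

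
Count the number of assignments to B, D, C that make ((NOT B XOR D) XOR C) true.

Satisfying assignments: (0,0,0), (0,1,1), (1,0,1), (1,1,0)
Count: 4 out of 8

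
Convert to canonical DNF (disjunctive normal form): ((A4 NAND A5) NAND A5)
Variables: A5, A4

(NOT A5 AND NOT A4) OR (NOT A5 AND A4) OR (A5 AND A4)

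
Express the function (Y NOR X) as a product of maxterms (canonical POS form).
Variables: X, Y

ΠM(1, 2, 3) = (X OR NOT Y) AND (NOT X OR Y) AND (NOT X OR NOT Y)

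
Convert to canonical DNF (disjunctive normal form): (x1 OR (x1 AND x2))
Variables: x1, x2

(x1 AND NOT x2) OR (x1 AND x2)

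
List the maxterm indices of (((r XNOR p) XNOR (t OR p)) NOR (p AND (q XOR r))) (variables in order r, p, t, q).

ΠM(2, 3, 5, 7, 8, 9, 12, 13, 14, 15) = (r OR p OR NOT t OR q) AND (r OR p OR NOT t OR NOT q) AND (r OR NOT p OR t OR NOT q) AND (r OR NOT p OR NOT t OR NOT q) AND (NOT r OR p OR t OR q) AND (NOT r OR p OR t OR NOT q) AND (NOT r OR NOT p OR t OR q) AND (NOT r OR NOT p OR t OR NOT q) AND (NOT r OR NOT p OR NOT t OR q) AND (NOT r OR NOT p OR NOT t OR NOT q)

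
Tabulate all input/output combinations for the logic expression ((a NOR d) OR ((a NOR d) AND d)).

d | a | Output
--------------
0 | 0 | 1
0 | 1 | 0
1 | 0 | 0
1 | 1 | 0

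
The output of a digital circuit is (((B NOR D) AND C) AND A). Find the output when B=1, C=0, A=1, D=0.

Substituting: (((1 NOR 0) AND 0) AND 1)
= 0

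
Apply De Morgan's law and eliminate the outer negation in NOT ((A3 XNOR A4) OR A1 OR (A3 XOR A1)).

NOT (A3 XNOR A4) AND NOT A1 AND NOT (A3 XOR A1)
De Morgan's: NOT(OR of terms) = AND of negations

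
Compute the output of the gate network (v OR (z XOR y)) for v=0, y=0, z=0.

Substituting: (0 OR (0 XOR 0))
= 0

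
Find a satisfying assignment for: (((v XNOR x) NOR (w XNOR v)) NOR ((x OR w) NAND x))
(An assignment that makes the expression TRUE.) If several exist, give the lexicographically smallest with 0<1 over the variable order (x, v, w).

x=1, v=0, w=0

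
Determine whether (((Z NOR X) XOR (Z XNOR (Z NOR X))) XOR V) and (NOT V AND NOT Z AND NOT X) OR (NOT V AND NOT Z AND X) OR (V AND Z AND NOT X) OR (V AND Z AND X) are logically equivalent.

Yes, they are equivalent — the two output columns agree on all 8 assignments:
V | Z | X | Expression 1 | Expression 2
---------------------------------------
0 | 0 | 0 | 1 | 1
0 | 0 | 1 | 1 | 1
0 | 1 | 0 | 0 | 0
0 | 1 | 1 | 0 | 0
1 | 0 | 0 | 0 | 0
1 | 0 | 1 | 0 | 0
1 | 1 | 0 | 1 | 1
1 | 1 | 1 | 1 | 1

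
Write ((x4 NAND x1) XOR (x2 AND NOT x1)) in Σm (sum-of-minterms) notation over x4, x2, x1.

Σm(0, 1, 3, 4) = (NOT x4 AND NOT x2 AND NOT x1) OR (NOT x4 AND NOT x2 AND x1) OR (NOT x4 AND x2 AND x1) OR (x4 AND NOT x2 AND NOT x1)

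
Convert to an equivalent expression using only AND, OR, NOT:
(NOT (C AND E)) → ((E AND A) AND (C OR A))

(C AND E) OR ((E AND A) AND (C OR A))
(Implication elimination: A → B = NOT A OR B)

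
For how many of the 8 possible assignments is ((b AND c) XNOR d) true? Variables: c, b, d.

Satisfying assignments: (0,0,0), (0,1,0), (1,0,0), (1,1,1)
Count: 4 out of 8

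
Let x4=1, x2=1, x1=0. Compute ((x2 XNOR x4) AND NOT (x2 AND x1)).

Substituting: ((1 XNOR 1) AND NOT (1 AND 0))
= 1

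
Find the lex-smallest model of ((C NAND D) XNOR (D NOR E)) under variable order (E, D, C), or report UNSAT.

E=0, D=0, C=0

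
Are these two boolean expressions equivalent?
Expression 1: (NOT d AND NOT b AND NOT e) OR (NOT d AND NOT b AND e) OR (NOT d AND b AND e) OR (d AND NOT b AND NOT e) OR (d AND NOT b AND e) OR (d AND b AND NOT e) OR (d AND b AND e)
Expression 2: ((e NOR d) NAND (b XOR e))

Yes, they are equivalent — the two output columns agree on all 8 assignments:
d | b | e | Expression 1 | Expression 2
---------------------------------------
0 | 0 | 0 | 1 | 1
0 | 0 | 1 | 1 | 1
0 | 1 | 0 | 0 | 0
0 | 1 | 1 | 1 | 1
1 | 0 | 0 | 1 | 1
1 | 0 | 1 | 1 | 1
1 | 1 | 0 | 1 | 1
1 | 1 | 1 | 1 | 1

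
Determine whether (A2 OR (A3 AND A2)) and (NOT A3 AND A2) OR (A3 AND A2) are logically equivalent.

Yes, they are equivalent — the two output columns agree on all 4 assignments:
A3 | A2 | Expression 1 | Expression 2
-------------------------------------
0 | 0 | 0 | 0
0 | 1 | 1 | 1
1 | 0 | 0 | 0
1 | 1 | 1 | 1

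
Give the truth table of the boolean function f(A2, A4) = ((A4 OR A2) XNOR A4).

A2 | A4 | Output
----------------
0 | 0 | 1
0 | 1 | 1
1 | 0 | 0
1 | 1 | 1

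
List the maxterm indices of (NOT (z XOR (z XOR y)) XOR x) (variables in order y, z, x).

ΠM(1, 3, 4, 6) = (y OR z OR NOT x) AND (y OR NOT z OR NOT x) AND (NOT y OR z OR x) AND (NOT y OR NOT z OR x)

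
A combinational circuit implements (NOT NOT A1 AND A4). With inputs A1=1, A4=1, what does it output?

Substituting: (NOT NOT 1 AND 1)
= 1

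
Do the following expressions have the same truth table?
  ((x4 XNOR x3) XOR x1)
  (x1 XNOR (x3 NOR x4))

No. Counterexample: with x3=0, x4=0, x1=0, Expression 1 = 1 but Expression 2 = 0.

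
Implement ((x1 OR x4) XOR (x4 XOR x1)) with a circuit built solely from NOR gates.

((((((x1 NOR x4) NOR (x1 NOR x4)) NOR ((((x4 NOR x1) NOR (x4 NOR x1)) NOR ((x4 NOR x1) NOR (x4 NOR x1))) NOR ((((x4 NOR x4) NOR (x1 NOR x1)) NOR ((x4 NOR x4) NOR (x1 NOR x1))) NOR (((x4 NOR x4) NOR (x1 NOR x1)) NOR ((x4 NOR x4) NOR (x1 NOR x1)))))) NOR (((x1 NOR x4) NOR (x1 NOR x4)) NOR ((((x4 NOR x1) NOR (x4 NOR x1)) NOR ((x4 NOR x1) NOR (x4 NOR x1))) NOR ((((x4 NOR x4) NOR (x1 NOR x1)) NOR ((x4 NOR x4) NOR (x1 NOR x1))) NOR (((x4 NOR x4) NOR (x1 NOR x1)) NOR ((x4 NOR x4) NOR (x1 NOR x1))))))) NOR ((((x1 NOR x4) NOR (x1 NOR x4)) NOR ((((x4 NOR x1) NOR (x4 NOR x1)) NOR ((x4 NOR x1) NOR (x4 NOR x1))) NOR ((((x4 NOR x4) NOR (x1 NOR x1)) NOR ((x4 NOR x4) NOR (x1 NOR x1))) NOR (((x4 NOR x4) NOR (x1 NOR x1)) NOR ((x4 NOR x4) NOR (x1 NOR x1)))))) NOR (((x1 NOR x4) NOR (x1 NOR x4)) NOR ((((x4 NOR x1) NOR (x4 NOR x1)) NOR ((x4 NOR x1) NOR (x4 NOR x1))) NOR ((((x4 NOR x4) NOR (x1 NOR x1)) NOR ((x4 NOR x4) NOR (x1 NOR x1))) NOR (((x4 NOR x4) NOR (x1 NOR x1)) NOR ((x4 NOR x4) NOR (x1 NOR x1)))))))) NOR ((((((x1 NOR x4) NOR (x1 NOR x4)) NOR ((x1 NOR x4) NOR (x1 NOR x4))) NOR (((((x4 NOR x1) NOR (x4 NOR x1)) NOR ((x4 NOR x1) NOR (x4 NOR x1))) NOR ((((x4 NOR x4) NOR (x1 NOR x1)) NOR ((x4 NOR x4) NOR (x1 NOR x1))) NOR (((x4 NOR x4) NOR (x1 NOR x1)) NOR ((x4 NOR x4) NOR (x1 NOR x1))))) NOR ((((x4 NOR x1) NOR (x4 NOR x1)) NOR ((x4 NOR x1) NOR (x4 NOR x1))) NOR ((((x4 NOR x4) NOR (x1 NOR x1)) NOR ((x4 NOR x4) NOR (x1 NOR x1))) NOR (((x4 NOR x4) NOR (x1 NOR x1)) NOR ((x4 NOR x4) NOR (x1 NOR x1))))))) NOR ((((x1 NOR x4) NOR (x1 NOR x4)) NOR ((x1 NOR x4) NOR (x1 NOR x4))) NOR (((((x4 NOR x1) NOR (x4 NOR x1)) NOR ((x4 NOR x1) NOR (x4 NOR x1))) NOR ((((x4 NOR x4) NOR (x1 NOR x1)) NOR ((x4 NOR x4) NOR (x1 NOR x1))) NOR (((x4 NOR x4) NOR (x1 NOR x1)) NOR ((x4 NOR x4) NOR (x1 NOR x1))))) NOR ((((x4 NOR x1) NOR (x4 NOR x1)) NOR ((x4 NOR x1) NOR (x4 NOR x1))) NOR ((((x4 NOR x4) NOR (x1 NOR x1)) NOR ((x4 NOR x4) NOR (x1 NOR x1))) NOR (((x4 NOR x4) NOR (x1 NOR x1)) NOR ((x4 NOR x4) NOR (x1 NOR x1)))))))) NOR (((((x1 NOR x4) NOR (x1 NOR x4)) NOR ((x1 NOR x4) NOR (x1 NOR x4))) NOR (((((x4 NOR x1) NOR (x4 NOR x1)) NOR ((x4 NOR x1) NOR (x4 NOR x1))) NOR ((((x4 NOR x4) NOR (x1 NOR x1)) NOR ((x4 NOR x4) NOR (x1 NOR x1))) NOR (((x4 NOR x4) NOR (x1 NOR x1)) NOR ((x4 NOR x4) NOR (x1 NOR x1))))) NOR ((((x4 NOR x1) NOR (x4 NOR x1)) NOR ((x4 NOR x1) NOR (x4 NOR x1))) NOR ((((x4 NOR x4) NOR (x1 NOR x1)) NOR ((x4 NOR x4) NOR (x1 NOR x1))) NOR (((x4 NOR x4) NOR (x1 NOR x1)) NOR ((x4 NOR x4) NOR (x1 NOR x1))))))) NOR ((((x1 NOR x4) NOR (x1 NOR x4)) NOR ((x1 NOR x4) NOR (x1 NOR x4))) NOR (((((x4 NOR x1) NOR (x4 NOR x1)) NOR ((x4 NOR x1) NOR (x4 NOR x1))) NOR ((((x4 NOR x4) NOR (x1 NOR x1)) NOR ((x4 NOR x4) NOR (x1 NOR x1))) NOR (((x4 NOR x4) NOR (x1 NOR x1)) NOR ((x4 NOR x4) NOR (x1 NOR x1))))) NOR ((((x4 NOR x1) NOR (x4 NOR x1)) NOR ((x4 NOR x1) NOR (x4 NOR x1))) NOR ((((x4 NOR x4) NOR (x1 NOR x1)) NOR ((x4 NOR x4) NOR (x1 NOR x1))) NOR (((x4 NOR x4) NOR (x1 NOR x1)) NOR ((x4 NOR x4) NOR (x1 NOR x1))))))))))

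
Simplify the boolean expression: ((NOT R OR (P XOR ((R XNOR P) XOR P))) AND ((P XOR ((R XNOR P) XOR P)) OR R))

By distribution ((E OR v) AND (E OR NOT v) = E) then XOR self-cancellation ((E XOR v) XOR v = E):
= (R XNOR P)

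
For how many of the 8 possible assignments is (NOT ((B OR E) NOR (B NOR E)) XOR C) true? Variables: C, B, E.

Satisfying assignments: (0,0,0), (0,0,1), (0,1,0), (0,1,1)
Count: 4 out of 8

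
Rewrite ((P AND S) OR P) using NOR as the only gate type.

((((P NOR P) NOR (S NOR S)) NOR P) NOR (((P NOR P) NOR (S NOR S)) NOR P))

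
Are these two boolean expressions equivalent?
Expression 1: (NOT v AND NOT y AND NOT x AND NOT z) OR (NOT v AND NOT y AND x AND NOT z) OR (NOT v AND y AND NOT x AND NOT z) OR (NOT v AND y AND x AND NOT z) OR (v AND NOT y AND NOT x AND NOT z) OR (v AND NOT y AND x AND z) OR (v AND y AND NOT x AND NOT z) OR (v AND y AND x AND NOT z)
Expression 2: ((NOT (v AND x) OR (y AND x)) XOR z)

Yes, they are equivalent — the two output columns agree on all 16 assignments:
v | y | x | z | Expression 1 | Expression 2
-------------------------------------------
0 | 0 | 0 | 0 | 1 | 1
0 | 0 | 0 | 1 | 0 | 0
0 | 0 | 1 | 0 | 1 | 1
0 | 0 | 1 | 1 | 0 | 0
0 | 1 | 0 | 0 | 1 | 1
0 | 1 | 0 | 1 | 0 | 0
0 | 1 | 1 | 0 | 1 | 1
0 | 1 | 1 | 1 | 0 | 0
1 | 0 | 0 | 0 | 1 | 1
1 | 0 | 0 | 1 | 0 | 0
1 | 0 | 1 | 0 | 0 | 0
1 | 0 | 1 | 1 | 1 | 1
1 | 1 | 0 | 0 | 1 | 1
1 | 1 | 0 | 1 | 0 | 0
1 | 1 | 1 | 0 | 1 | 1
1 | 1 | 1 | 1 | 0 | 0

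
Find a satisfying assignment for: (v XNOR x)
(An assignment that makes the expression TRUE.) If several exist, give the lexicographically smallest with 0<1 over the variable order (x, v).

x=0, v=0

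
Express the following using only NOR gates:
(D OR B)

((D NOR B) NOR (D NOR B))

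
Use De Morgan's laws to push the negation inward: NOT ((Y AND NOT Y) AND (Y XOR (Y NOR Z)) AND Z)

NOT (Y AND NOT Y) OR NOT (Y XOR (Y NOR Z)) OR NOT Z
De Morgan's: NOT(AND of terms) = OR of negations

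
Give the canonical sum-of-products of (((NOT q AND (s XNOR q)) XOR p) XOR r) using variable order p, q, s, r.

Σm(0, 3, 5, 7, 9, 10, 12, 14) = (NOT p AND NOT q AND NOT s AND NOT r) OR (NOT p AND NOT q AND s AND r) OR (NOT p AND q AND NOT s AND r) OR (NOT p AND q AND s AND r) OR (p AND NOT q AND NOT s AND r) OR (p AND NOT q AND s AND NOT r) OR (p AND q AND NOT s AND NOT r) OR (p AND q AND s AND NOT r)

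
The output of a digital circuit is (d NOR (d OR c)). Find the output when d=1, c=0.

Substituting: (1 NOR (1 OR 0))
= 0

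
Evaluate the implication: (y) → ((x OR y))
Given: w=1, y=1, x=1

Antecedent (y) = 1; consequent ((x OR y)) = 1.
1 → 1 = 1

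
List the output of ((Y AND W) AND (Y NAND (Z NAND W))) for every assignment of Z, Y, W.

Z | Y | W | Output
------------------
0 | 0 | 0 | 0
0 | 0 | 1 | 0
0 | 1 | 0 | 0
0 | 1 | 1 | 0
1 | 0 | 0 | 0
1 | 0 | 1 | 0
1 | 1 | 0 | 0
1 | 1 | 1 | 1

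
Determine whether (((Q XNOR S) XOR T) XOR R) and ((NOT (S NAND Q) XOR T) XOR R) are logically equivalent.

No. Counterexample: with S=0, T=0, Q=0, R=0, Expression 1 = 1 but Expression 2 = 0.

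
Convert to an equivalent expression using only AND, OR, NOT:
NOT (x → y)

x AND NOT y
(Negated implication: NOT(A → B) = A AND NOT B)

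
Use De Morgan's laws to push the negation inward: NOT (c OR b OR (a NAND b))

NOT c AND NOT b AND NOT (a NAND b)
De Morgan's: NOT(OR of terms) = AND of negations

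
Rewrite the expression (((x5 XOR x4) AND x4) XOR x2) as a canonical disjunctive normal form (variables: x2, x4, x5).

(NOT x2 AND x4 AND NOT x5) OR (x2 AND NOT x4 AND NOT x5) OR (x2 AND NOT x4 AND x5) OR (x2 AND x4 AND x5)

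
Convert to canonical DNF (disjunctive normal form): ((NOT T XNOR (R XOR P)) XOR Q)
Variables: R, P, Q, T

(NOT R AND NOT P AND NOT Q AND T) OR (NOT R AND NOT P AND Q AND NOT T) OR (NOT R AND P AND NOT Q AND NOT T) OR (NOT R AND P AND Q AND T) OR (R AND NOT P AND NOT Q AND NOT T) OR (R AND NOT P AND Q AND T) OR (R AND P AND NOT Q AND T) OR (R AND P AND Q AND NOT T)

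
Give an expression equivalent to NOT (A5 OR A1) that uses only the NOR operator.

(((A5 NOR A1) NOR (A5 NOR A1)) NOR ((A5 NOR A1) NOR (A5 NOR A1)))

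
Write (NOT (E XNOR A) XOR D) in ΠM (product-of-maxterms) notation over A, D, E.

ΠM(0, 3, 5, 6) = (A OR D OR E) AND (A OR NOT D OR NOT E) AND (NOT A OR D OR NOT E) AND (NOT A OR NOT D OR E)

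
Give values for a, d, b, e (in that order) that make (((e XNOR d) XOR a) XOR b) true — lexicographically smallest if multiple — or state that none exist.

a=0, d=0, b=0, e=0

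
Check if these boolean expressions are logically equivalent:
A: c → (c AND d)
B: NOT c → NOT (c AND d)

No, Inverse is not equivalent to original (counterexample: c=1, d=0)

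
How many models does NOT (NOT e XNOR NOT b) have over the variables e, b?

Satisfying assignments: (0,1), (1,0)
Count: 2 out of 4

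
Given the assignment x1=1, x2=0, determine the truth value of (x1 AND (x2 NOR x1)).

Substituting: (1 AND (0 NOR 1))
= 0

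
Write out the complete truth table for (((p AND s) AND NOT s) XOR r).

s | p | r | Output
------------------
0 | 0 | 0 | 0
0 | 0 | 1 | 1
0 | 1 | 0 | 0
0 | 1 | 1 | 1
1 | 0 | 0 | 0
1 | 0 | 1 | 1
1 | 1 | 0 | 0
1 | 1 | 1 | 1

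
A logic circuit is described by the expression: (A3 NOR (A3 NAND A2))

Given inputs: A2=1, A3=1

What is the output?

Substituting: (1 NOR (1 NAND 1))
= 0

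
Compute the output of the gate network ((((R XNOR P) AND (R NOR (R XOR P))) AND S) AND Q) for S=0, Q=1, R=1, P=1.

Substituting: ((((1 XNOR 1) AND (1 NOR (1 XOR 1))) AND 0) AND 1)
= 0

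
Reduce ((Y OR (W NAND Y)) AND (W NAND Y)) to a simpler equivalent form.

By absorption (E AND (E OR v) = E):
= (W NAND Y)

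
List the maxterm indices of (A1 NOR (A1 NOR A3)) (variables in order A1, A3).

ΠM(0, 2, 3) = (A1 OR A3) AND (NOT A1 OR A3) AND (NOT A1 OR NOT A3)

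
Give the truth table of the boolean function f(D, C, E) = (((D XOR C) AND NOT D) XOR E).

D | C | E | Output
------------------
0 | 0 | 0 | 0
0 | 0 | 1 | 1
0 | 1 | 0 | 1
0 | 1 | 1 | 0
1 | 0 | 0 | 0
1 | 0 | 1 | 1
1 | 1 | 0 | 0
1 | 1 | 1 | 1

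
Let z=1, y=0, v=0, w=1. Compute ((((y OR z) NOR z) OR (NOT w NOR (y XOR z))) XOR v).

Substituting: ((((0 OR 1) NOR 1) OR (NOT 1 NOR (0 XOR 1))) XOR 0)
= 0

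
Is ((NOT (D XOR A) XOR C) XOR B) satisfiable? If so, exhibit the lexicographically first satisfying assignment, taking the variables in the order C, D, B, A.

C=0, D=0, B=0, A=0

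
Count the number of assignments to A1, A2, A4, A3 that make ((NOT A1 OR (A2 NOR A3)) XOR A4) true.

Satisfying assignments: (0,0,0,0), (0,0,0,1), (0,1,0,0), (0,1,0,1), (1,0,0,0), (1,0,1,1), (1,1,1,0), (1,1,1,1)
Count: 8 out of 16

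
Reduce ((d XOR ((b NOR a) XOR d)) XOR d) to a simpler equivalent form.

By XOR self-cancellation ((E XOR v) XOR v = E):
= ((b NOR a) XOR d)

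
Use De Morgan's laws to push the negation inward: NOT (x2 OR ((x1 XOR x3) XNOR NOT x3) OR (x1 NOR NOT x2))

NOT x2 AND NOT ((x1 XOR x3) XNOR NOT x3) AND NOT (x1 NOR NOT x2)
De Morgan's: NOT(OR of terms) = AND of negations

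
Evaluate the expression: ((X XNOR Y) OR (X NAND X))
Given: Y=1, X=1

Substituting: ((1 XNOR 1) OR (1 NAND 1))
= 1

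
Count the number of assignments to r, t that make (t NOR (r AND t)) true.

Satisfying assignments: (0,0), (1,0)
Count: 2 out of 4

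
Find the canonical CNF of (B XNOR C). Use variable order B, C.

(B OR NOT C) AND (NOT B OR C)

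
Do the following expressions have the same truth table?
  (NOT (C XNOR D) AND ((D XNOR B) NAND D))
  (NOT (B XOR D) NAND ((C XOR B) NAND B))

No. Counterexample: with B=0, D=0, C=1, Expression 1 = 1 but Expression 2 = 0.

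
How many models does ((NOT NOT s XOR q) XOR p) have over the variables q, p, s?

Satisfying assignments: (0,0,1), (0,1,0), (1,0,0), (1,1,1)
Count: 4 out of 8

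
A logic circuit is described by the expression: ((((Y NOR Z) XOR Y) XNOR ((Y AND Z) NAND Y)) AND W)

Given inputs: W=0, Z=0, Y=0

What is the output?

Substituting: ((((0 NOR 0) XOR 0) XNOR ((0 AND 0) NAND 0)) AND 0)
= 0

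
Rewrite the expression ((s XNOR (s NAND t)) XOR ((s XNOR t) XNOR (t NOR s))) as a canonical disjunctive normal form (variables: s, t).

(NOT s AND NOT t) OR (NOT s AND t)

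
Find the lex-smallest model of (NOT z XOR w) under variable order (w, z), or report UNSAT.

w=0, z=0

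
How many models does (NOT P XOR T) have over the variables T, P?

Satisfying assignments: (0,0), (1,1)
Count: 2 out of 4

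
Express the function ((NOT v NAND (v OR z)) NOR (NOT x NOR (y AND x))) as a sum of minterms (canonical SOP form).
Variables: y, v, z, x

Σm(2, 10, 11) = (NOT y AND NOT v AND z AND NOT x) OR (y AND NOT v AND z AND NOT x) OR (y AND NOT v AND z AND x)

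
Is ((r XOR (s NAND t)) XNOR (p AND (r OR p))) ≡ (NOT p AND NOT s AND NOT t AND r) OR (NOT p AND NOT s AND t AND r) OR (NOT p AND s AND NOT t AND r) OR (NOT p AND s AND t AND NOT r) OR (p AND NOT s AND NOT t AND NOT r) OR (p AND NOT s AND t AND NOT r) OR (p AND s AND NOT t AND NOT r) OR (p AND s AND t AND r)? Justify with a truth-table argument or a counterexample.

Yes, they are equivalent — the two output columns agree on all 16 assignments:
p | s | t | r | Expression 1 | Expression 2
-------------------------------------------
0 | 0 | 0 | 0 | 0 | 0
0 | 0 | 0 | 1 | 1 | 1
0 | 0 | 1 | 0 | 0 | 0
0 | 0 | 1 | 1 | 1 | 1
0 | 1 | 0 | 0 | 0 | 0
0 | 1 | 0 | 1 | 1 | 1
0 | 1 | 1 | 0 | 1 | 1
0 | 1 | 1 | 1 | 0 | 0
1 | 0 | 0 | 0 | 1 | 1
1 | 0 | 0 | 1 | 0 | 0
1 | 0 | 1 | 0 | 1 | 1
1 | 0 | 1 | 1 | 0 | 0
1 | 1 | 0 | 0 | 1 | 1
1 | 1 | 0 | 1 | 0 | 0
1 | 1 | 1 | 0 | 0 | 0
1 | 1 | 1 | 1 | 1 | 1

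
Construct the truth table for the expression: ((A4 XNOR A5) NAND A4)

A5 | A4 | Output
----------------
0 | 0 | 1
0 | 1 | 1
1 | 0 | 1
1 | 1 | 0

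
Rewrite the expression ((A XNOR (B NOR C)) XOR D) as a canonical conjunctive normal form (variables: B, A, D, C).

(B OR A OR D OR C) AND (B OR A OR NOT D OR NOT C) AND (B OR NOT A OR D OR NOT C) AND (B OR NOT A OR NOT D OR C) AND (NOT B OR A OR NOT D OR C) AND (NOT B OR A OR NOT D OR NOT C) AND (NOT B OR NOT A OR D OR C) AND (NOT B OR NOT A OR D OR NOT C)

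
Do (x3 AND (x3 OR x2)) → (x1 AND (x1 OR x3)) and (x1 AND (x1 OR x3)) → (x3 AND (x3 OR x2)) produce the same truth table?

No, Converse is not equivalent to original (counterexample: x2=0, x1=0, x3=1)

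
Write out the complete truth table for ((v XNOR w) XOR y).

y | v | w | Output
------------------
0 | 0 | 0 | 1
0 | 0 | 1 | 0
0 | 1 | 0 | 0
0 | 1 | 1 | 1
1 | 0 | 0 | 0
1 | 0 | 1 | 1
1 | 1 | 0 | 1
1 | 1 | 1 | 0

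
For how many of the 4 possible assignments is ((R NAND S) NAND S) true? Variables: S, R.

Satisfying assignments: (0,0), (0,1), (1,1)
Count: 3 out of 4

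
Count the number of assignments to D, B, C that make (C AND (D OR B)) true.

Satisfying assignments: (0,1,1), (1,0,1), (1,1,1)
Count: 3 out of 8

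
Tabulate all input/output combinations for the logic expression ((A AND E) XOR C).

A | E | C | Output
------------------
0 | 0 | 0 | 0
0 | 0 | 1 | 1
0 | 1 | 0 | 0
0 | 1 | 1 | 1
1 | 0 | 0 | 0
1 | 0 | 1 | 1
1 | 1 | 0 | 1
1 | 1 | 1 | 0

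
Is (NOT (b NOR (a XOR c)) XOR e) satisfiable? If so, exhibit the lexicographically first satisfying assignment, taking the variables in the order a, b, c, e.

a=0, b=0, c=0, e=1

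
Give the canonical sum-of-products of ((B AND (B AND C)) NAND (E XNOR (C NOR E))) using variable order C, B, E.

Σm(0, 1, 2, 3, 4, 5, 7) = (NOT C AND NOT B AND NOT E) OR (NOT C AND NOT B AND E) OR (NOT C AND B AND NOT E) OR (NOT C AND B AND E) OR (C AND NOT B AND NOT E) OR (C AND NOT B AND E) OR (C AND B AND E)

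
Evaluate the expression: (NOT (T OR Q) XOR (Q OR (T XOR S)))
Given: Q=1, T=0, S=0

Substituting: (NOT (0 OR 1) XOR (1 OR (0 XOR 0)))
= 1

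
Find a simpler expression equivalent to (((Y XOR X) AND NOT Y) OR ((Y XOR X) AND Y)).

By distribution ((E AND v) OR (E AND NOT v) = E):
= (Y XOR X)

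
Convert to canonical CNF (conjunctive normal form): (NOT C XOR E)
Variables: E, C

(E OR NOT C) AND (NOT E OR C)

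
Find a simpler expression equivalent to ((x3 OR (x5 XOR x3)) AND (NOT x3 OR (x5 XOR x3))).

By distribution ((E OR v) AND (E OR NOT v) = E):
= (x5 XOR x3)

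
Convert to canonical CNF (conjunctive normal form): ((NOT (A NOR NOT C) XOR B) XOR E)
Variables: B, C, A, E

(B OR C OR A OR NOT E) AND (B OR C OR NOT A OR NOT E) AND (B OR NOT C OR A OR E) AND (B OR NOT C OR NOT A OR NOT E) AND (NOT B OR C OR A OR E) AND (NOT B OR C OR NOT A OR E) AND (NOT B OR NOT C OR A OR NOT E) AND (NOT B OR NOT C OR NOT A OR E)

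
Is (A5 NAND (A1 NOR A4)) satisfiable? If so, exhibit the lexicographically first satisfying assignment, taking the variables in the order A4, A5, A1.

A4=0, A5=0, A1=0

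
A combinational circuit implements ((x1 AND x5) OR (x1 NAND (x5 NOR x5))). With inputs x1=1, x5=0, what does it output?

Substituting: ((1 AND 0) OR (1 NAND (0 NOR 0)))
= 0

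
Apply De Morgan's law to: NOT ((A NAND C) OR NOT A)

NOT (A NAND C) AND A
De Morgan's: NOT(OR of terms) = AND of negations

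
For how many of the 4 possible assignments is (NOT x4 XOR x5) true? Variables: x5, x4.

Satisfying assignments: (0,0), (1,1)
Count: 2 out of 4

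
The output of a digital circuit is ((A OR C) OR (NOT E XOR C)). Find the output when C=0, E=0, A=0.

Substituting: ((0 OR 0) OR (NOT 0 XOR 0))
= 1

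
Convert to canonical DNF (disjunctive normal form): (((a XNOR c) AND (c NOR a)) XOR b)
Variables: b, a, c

(NOT b AND NOT a AND NOT c) OR (b AND NOT a AND c) OR (b AND a AND NOT c) OR (b AND a AND c)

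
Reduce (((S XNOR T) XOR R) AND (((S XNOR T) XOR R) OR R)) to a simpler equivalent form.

By absorption (E AND (E OR v) = E):
= ((S XNOR T) XOR R)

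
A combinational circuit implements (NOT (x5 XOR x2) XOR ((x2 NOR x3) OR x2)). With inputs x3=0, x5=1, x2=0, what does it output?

Substituting: (NOT (1 XOR 0) XOR ((0 NOR 0) OR 0))
= 1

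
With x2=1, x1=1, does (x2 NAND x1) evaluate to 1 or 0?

Substituting: (1 NAND 1)
= 0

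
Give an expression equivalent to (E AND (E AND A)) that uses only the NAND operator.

((E NAND ((E NAND A) NAND (E NAND A))) NAND (E NAND ((E NAND A) NAND (E NAND A))))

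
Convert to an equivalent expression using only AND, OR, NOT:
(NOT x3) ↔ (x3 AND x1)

((NOT x3) AND (x3 AND x1)) OR (x3 AND NOT (x3 AND x1))
(Biconditional = both true or both false)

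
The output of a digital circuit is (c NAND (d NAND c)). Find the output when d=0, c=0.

Substituting: (0 NAND (0 NAND 0))
= 1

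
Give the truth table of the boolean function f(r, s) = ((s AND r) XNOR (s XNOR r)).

r | s | Output
--------------
0 | 0 | 0
0 | 1 | 1
1 | 0 | 1
1 | 1 | 1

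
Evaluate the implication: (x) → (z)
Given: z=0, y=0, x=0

Antecedent (x) = 0; consequent (z) = 0.
0 → 0 = 1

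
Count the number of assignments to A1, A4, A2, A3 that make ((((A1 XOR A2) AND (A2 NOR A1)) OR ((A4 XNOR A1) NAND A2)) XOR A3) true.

Satisfying assignments: (0,0,0,0), (0,0,1,1), (0,1,0,0), (0,1,1,0), (1,0,0,0), (1,0,1,0), (1,1,0,0), (1,1,1,1)
Count: 8 out of 16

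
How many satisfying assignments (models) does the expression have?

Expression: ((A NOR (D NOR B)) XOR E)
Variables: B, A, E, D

Satisfying assignments: (0,0,0,1), (0,0,1,0), (0,1,1,0), (0,1,1,1), (1,0,0,0), (1,0,0,1), (1,1,1,0), (1,1,1,1)
Count: 8 out of 16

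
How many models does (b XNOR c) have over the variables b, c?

Satisfying assignments: (0,0), (1,1)
Count: 2 out of 4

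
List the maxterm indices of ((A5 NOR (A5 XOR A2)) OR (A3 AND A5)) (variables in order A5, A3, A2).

ΠM(1, 3, 4, 5) = (A5 OR A3 OR NOT A2) AND (A5 OR NOT A3 OR NOT A2) AND (NOT A5 OR A3 OR A2) AND (NOT A5 OR A3 OR NOT A2)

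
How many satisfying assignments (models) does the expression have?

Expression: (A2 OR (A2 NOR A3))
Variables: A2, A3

Satisfying assignments: (0,0), (1,0), (1,1)
Count: 3 out of 4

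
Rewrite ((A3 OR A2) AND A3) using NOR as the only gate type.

((((A3 NOR A2) NOR (A3 NOR A2)) NOR ((A3 NOR A2) NOR (A3 NOR A2))) NOR (A3 NOR A3))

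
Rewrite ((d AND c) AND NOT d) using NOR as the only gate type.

((((d NOR d) NOR (c NOR c)) NOR ((d NOR d) NOR (c NOR c))) NOR ((d NOR d) NOR (d NOR d)))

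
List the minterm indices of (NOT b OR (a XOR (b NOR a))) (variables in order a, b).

Σm(0, 2, 3) = (NOT a AND NOT b) OR (a AND NOT b) OR (a AND b)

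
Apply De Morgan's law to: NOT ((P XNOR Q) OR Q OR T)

NOT (P XNOR Q) AND NOT Q AND NOT T
De Morgan's: NOT(OR of terms) = AND of negations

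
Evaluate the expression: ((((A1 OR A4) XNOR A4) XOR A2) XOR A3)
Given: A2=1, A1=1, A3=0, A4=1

Substituting: ((((1 OR 1) XNOR 1) XOR 1) XOR 0)
= 0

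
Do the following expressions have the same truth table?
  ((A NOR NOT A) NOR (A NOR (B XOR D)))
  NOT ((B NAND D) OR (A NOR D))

No. Counterexample: with D=0, B=0, A=1, Expression 1 = 1 but Expression 2 = 0.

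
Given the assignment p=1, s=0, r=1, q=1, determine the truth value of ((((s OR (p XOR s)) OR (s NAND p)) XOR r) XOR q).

Substituting: ((((0 OR (1 XOR 0)) OR (0 NAND 1)) XOR 1) XOR 1)
= 1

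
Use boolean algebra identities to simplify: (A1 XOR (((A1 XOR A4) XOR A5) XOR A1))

By XOR self-cancellation ((E XOR v) XOR v = E):
= ((A1 XOR A4) XOR A5)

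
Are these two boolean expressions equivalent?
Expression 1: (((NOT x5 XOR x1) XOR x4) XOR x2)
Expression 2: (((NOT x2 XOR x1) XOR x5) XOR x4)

Yes, they are equivalent — the two output columns agree on all 16 assignments:
x1 | x5 | x4 | x2 | Expression 1 | Expression 2
-----------------------------------------------
0 | 0 | 0 | 0 | 1 | 1
0 | 0 | 0 | 1 | 0 | 0
0 | 0 | 1 | 0 | 0 | 0
0 | 0 | 1 | 1 | 1 | 1
0 | 1 | 0 | 0 | 0 | 0
0 | 1 | 0 | 1 | 1 | 1
0 | 1 | 1 | 0 | 1 | 1
0 | 1 | 1 | 1 | 0 | 0
1 | 0 | 0 | 0 | 0 | 0
1 | 0 | 0 | 1 | 1 | 1
1 | 0 | 1 | 0 | 1 | 1
1 | 0 | 1 | 1 | 0 | 0
1 | 1 | 0 | 0 | 1 | 1
1 | 1 | 0 | 1 | 0 | 0
1 | 1 | 1 | 0 | 0 | 0
1 | 1 | 1 | 1 | 1 | 1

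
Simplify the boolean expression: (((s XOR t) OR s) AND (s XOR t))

By absorption (E AND (E OR v) = E):
= (s XOR t)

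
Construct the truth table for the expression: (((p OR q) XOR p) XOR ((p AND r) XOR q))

r | p | q | Output
------------------
0 | 0 | 0 | 0
0 | 0 | 1 | 0
0 | 1 | 0 | 0
0 | 1 | 1 | 1
1 | 0 | 0 | 0
1 | 0 | 1 | 0
1 | 1 | 0 | 1
1 | 1 | 1 | 0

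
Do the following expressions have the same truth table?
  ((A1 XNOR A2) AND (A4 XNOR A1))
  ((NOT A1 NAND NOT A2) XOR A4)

No. Counterexample: with A1=0, A4=0, A2=0, Expression 1 = 1 but Expression 2 = 0.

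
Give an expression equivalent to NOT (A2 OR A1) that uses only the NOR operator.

(((A2 NOR A1) NOR (A2 NOR A1)) NOR ((A2 NOR A1) NOR (A2 NOR A1)))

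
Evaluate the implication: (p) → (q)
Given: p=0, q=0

Antecedent (p) = 0; consequent (q) = 0.
0 → 0 = 1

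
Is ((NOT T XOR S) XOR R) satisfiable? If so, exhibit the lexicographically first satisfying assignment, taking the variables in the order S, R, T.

S=0, R=0, T=0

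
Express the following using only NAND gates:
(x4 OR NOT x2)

((x4 NAND x4) NAND ((x2 NAND x2) NAND (x2 NAND x2)))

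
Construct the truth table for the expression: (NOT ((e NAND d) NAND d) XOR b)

e | b | d | Output
------------------
0 | 0 | 0 | 0
0 | 0 | 1 | 1
0 | 1 | 0 | 1
0 | 1 | 1 | 0
1 | 0 | 0 | 0
1 | 0 | 1 | 0
1 | 1 | 0 | 1
1 | 1 | 1 | 1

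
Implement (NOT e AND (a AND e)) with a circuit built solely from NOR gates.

(((e NOR e) NOR (e NOR e)) NOR (((a NOR a) NOR (e NOR e)) NOR ((a NOR a) NOR (e NOR e))))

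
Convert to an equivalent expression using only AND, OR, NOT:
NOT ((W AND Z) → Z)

(W AND Z) AND NOT Z
(Negated implication: NOT(A → B) = A AND NOT B)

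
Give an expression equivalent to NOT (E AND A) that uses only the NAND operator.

(((E NAND A) NAND (E NAND A)) NAND ((E NAND A) NAND (E NAND A)))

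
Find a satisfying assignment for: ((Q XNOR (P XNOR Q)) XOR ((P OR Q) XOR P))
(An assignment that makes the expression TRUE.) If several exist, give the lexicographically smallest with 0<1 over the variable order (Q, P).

Q=0, P=1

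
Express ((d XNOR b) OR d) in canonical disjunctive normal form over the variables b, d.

(NOT b AND NOT d) OR (NOT b AND d) OR (b AND d)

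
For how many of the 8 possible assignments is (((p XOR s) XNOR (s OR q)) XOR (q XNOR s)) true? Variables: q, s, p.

Satisfying assignments: (0,0,1), (0,1,0), (1,0,1), (1,1,1)
Count: 4 out of 8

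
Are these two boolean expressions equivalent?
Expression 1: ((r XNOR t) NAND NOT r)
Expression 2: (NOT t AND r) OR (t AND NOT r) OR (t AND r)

Yes, they are equivalent — the two output columns agree on all 4 assignments:
t | r | Expression 1 | Expression 2
-----------------------------------
0 | 0 | 0 | 0
0 | 1 | 1 | 1
1 | 0 | 1 | 1
1 | 1 | 1 | 1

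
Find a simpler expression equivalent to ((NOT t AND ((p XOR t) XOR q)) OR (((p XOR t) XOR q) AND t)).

By distribution ((E AND v) OR (E AND NOT v) = E):
= ((p XOR t) XOR q)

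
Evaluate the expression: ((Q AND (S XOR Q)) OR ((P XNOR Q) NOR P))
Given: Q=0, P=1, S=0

Substituting: ((0 AND (0 XOR 0)) OR ((1 XNOR 0) NOR 1))
= 0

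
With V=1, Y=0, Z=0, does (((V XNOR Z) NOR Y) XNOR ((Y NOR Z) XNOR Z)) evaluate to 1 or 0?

Substituting: (((1 XNOR 0) NOR 0) XNOR ((0 NOR 0) XNOR 0))
= 0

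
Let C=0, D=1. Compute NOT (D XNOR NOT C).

Substituting: NOT (1 XNOR NOT 0)
= 0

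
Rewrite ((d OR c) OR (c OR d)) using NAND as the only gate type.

((((d NAND d) NAND (c NAND c)) NAND ((d NAND d) NAND (c NAND c))) NAND (((c NAND c) NAND (d NAND d)) NAND ((c NAND c) NAND (d NAND d))))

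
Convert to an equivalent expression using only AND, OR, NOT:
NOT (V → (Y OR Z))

V AND NOT (Y OR Z)
(Negated implication: NOT(A → B) = A AND NOT B)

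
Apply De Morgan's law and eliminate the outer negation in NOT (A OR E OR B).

NOT A AND NOT E AND NOT B
De Morgan's: NOT(OR of terms) = AND of negations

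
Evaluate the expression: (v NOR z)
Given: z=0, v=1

Substituting: (1 NOR 0)
= 0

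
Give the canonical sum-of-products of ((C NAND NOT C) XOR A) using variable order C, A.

Σm(0, 2) = (NOT C AND NOT A) OR (C AND NOT A)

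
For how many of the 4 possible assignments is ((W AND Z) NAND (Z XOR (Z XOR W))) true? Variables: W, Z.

Satisfying assignments: (0,0), (0,1), (1,0)
Count: 3 out of 4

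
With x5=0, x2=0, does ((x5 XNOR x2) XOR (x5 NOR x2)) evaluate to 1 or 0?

Substituting: ((0 XNOR 0) XOR (0 NOR 0))
= 0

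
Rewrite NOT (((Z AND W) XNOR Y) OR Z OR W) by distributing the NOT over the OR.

NOT ((Z AND W) XNOR Y) AND NOT Z AND NOT W
De Morgan's: NOT(OR of terms) = AND of negations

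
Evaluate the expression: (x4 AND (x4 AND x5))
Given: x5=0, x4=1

Substituting: (1 AND (1 AND 0))
= 0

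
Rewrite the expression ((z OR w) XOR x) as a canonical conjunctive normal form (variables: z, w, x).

(z OR w OR x) AND (z OR NOT w OR NOT x) AND (NOT z OR w OR NOT x) AND (NOT z OR NOT w OR NOT x)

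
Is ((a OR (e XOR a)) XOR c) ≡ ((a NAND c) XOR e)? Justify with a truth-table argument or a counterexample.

No. Counterexample: with c=0, a=0, e=0, Expression 1 = 0 but Expression 2 = 1.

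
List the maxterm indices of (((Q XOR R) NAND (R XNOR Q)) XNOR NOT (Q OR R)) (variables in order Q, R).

ΠM(1, 2, 3) = (Q OR NOT R) AND (NOT Q OR R) AND (NOT Q OR NOT R)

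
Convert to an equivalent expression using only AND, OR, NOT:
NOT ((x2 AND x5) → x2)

(x2 AND x5) AND NOT x2
(Negated implication: NOT(A → B) = A AND NOT B)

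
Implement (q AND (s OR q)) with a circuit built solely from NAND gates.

((q NAND ((s NAND s) NAND (q NAND q))) NAND (q NAND ((s NAND s) NAND (q NAND q))))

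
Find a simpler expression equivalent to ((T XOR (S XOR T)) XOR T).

By XOR self-cancellation ((E XOR v) XOR v = E):
= (S XOR T)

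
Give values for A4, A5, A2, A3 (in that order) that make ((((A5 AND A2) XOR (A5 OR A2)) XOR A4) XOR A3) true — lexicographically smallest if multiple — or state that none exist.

A4=0, A5=0, A2=0, A3=1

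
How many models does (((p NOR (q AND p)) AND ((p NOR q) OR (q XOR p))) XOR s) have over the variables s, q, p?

Satisfying assignments: (0,0,0), (0,1,0), (1,0,1), (1,1,1)
Count: 4 out of 8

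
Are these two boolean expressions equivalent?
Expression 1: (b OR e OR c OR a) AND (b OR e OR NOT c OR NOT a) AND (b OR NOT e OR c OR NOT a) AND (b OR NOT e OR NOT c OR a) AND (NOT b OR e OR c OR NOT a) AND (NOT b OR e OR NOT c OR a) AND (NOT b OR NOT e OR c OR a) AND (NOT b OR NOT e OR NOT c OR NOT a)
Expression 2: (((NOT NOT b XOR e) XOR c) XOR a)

Yes, they are equivalent — the two output columns agree on all 16 assignments:
b | e | c | a | Expression 1 | Expression 2
-------------------------------------------
0 | 0 | 0 | 0 | 0 | 0
0 | 0 | 0 | 1 | 1 | 1
0 | 0 | 1 | 0 | 1 | 1
0 | 0 | 1 | 1 | 0 | 0
0 | 1 | 0 | 0 | 1 | 1
0 | 1 | 0 | 1 | 0 | 0
0 | 1 | 1 | 0 | 0 | 0
0 | 1 | 1 | 1 | 1 | 1
1 | 0 | 0 | 0 | 1 | 1
1 | 0 | 0 | 1 | 0 | 0
1 | 0 | 1 | 0 | 0 | 0
1 | 0 | 1 | 1 | 1 | 1
1 | 1 | 0 | 0 | 0 | 0
1 | 1 | 0 | 1 | 1 | 1
1 | 1 | 1 | 0 | 1 | 1
1 | 1 | 1 | 1 | 0 | 0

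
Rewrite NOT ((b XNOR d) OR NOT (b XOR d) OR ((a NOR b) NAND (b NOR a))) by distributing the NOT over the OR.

NOT (b XNOR d) AND (b XOR d) AND NOT ((a NOR b) NAND (b NOR a))
De Morgan's: NOT(OR of terms) = AND of negations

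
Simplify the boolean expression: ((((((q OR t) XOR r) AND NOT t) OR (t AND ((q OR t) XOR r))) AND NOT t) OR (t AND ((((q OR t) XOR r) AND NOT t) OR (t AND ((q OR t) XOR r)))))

By distribution ((E AND v) OR (E AND NOT v) = E) then distribution ((E AND v) OR (E AND NOT v) = E):
= ((q OR t) XOR r)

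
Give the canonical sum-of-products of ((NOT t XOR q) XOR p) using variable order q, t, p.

Σm(0, 3, 5, 6) = (NOT q AND NOT t AND NOT p) OR (NOT q AND t AND p) OR (q AND NOT t AND p) OR (q AND t AND NOT p)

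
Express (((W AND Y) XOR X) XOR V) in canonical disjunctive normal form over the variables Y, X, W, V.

(NOT Y AND NOT X AND NOT W AND V) OR (NOT Y AND NOT X AND W AND V) OR (NOT Y AND X AND NOT W AND NOT V) OR (NOT Y AND X AND W AND NOT V) OR (Y AND NOT X AND NOT W AND V) OR (Y AND NOT X AND W AND NOT V) OR (Y AND X AND NOT W AND NOT V) OR (Y AND X AND W AND V)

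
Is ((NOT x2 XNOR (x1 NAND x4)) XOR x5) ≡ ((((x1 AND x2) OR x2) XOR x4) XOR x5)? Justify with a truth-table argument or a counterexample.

No. Counterexample: with x2=0, x4=0, x1=0, x5=0, Expression 1 = 1 but Expression 2 = 0.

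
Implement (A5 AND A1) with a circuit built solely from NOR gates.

((A5 NOR A5) NOR (A1 NOR A1))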